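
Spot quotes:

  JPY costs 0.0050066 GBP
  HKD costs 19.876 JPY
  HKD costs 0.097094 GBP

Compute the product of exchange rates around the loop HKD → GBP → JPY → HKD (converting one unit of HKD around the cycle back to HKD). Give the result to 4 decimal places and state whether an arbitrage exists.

Around HKD → GBP → JPY → HKD: 1 × 0.097094 ÷ 0.0050066 ÷ 19.876 = 0.975709
Product < 1; profitable direction is HKD → JPY → GBP → HKD.

0.9757 (arbitrage exists)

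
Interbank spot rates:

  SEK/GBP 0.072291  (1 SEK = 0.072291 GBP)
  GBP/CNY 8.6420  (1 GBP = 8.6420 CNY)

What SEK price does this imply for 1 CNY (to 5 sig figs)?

CNY/SEK = 1.6007

1 CNY ÷ 8.6420 = 0.115714 GBP
0.115714 GBP ÷ 0.072291 = 1.60067 SEK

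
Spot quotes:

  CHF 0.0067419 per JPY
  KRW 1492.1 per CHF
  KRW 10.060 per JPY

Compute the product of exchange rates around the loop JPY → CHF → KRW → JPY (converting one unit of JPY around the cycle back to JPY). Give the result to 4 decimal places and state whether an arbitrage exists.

Around JPY → CHF → KRW → JPY: 1 × 0.0067419 × 1492.1 ÷ 10.060 = 0.999959
Product ≈ 1 (deviation 0.004%, within rounding noise).

1.0000 (no arbitrage)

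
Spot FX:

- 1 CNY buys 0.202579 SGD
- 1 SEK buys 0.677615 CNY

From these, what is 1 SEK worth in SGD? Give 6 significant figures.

1 SEK × 0.677615 = 0.677615 CNY
0.677615 CNY × 0.202579 = 0.137271 SGD

SEK/SGD = 0.137271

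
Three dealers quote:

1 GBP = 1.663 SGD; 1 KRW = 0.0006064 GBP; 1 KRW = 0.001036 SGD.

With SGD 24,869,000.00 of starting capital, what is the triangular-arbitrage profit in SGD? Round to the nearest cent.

Profit: SGD 679,572.29

Profitable loop is SGD → GBP → KRW → SGD:
SGD 24,869,000.00 ÷ 1.663 = GBP 14,954,299.46
GBP 14,954,299.46 ÷ 0.0006064 = KRW 24,660,784,068
KRW 24,660,784,068 × 0.001036 = SGD 25,548,572.29
Profit = SGD 25,548,572.29 − SGD 24,869,000.00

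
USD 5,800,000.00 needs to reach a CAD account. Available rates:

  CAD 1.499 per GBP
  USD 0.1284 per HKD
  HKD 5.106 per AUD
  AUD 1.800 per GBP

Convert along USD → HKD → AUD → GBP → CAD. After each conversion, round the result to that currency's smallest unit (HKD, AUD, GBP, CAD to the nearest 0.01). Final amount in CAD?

USD 5,800,000.00 ÷ 0.1284 = HKD 45,171,339.56
HKD 45,171,339.56 ÷ 5.106 = AUD 8,846,717.50
AUD 8,846,717.50 ÷ 1.800 = GBP 4,914,843.06
GBP 4,914,843.06 × 1.499 = CAD 7,367,349.75

CAD 7,367,349.75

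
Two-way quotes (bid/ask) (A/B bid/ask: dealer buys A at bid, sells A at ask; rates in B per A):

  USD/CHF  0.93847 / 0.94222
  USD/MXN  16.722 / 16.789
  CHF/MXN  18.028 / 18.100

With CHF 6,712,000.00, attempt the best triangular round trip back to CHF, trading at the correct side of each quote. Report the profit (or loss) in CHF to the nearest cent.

Best loop CHF → MXN → USD → CHF:
CHF 6,712,000.00 × 18.028 (sell CHF at bid) = MXN 121,003,936.00
MXN 121,003,936.00 ÷ 16.789 (buy USD at ask) = USD 7,207,334.33
USD 7,207,334.33 × 0.93847 (sell USD at bid) = CHF 6,763,867.04

Net profit: CHF 51,867.04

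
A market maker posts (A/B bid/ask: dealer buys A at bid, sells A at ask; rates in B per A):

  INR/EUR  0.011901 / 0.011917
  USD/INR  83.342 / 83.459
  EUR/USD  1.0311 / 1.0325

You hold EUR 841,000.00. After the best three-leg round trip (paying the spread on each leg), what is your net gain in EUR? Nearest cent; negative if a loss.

Net profit: EUR 19,090.51

Best loop EUR → USD → INR → EUR:
EUR 841,000.00 × 1.0311 (sell EUR at bid) = USD 867,155.10
USD 867,155.10 × 83.342 (sell USD at bid) = INR 72,270,440.34
INR 72,270,440.34 × 0.011901 (sell INR at bid) = EUR 860,090.51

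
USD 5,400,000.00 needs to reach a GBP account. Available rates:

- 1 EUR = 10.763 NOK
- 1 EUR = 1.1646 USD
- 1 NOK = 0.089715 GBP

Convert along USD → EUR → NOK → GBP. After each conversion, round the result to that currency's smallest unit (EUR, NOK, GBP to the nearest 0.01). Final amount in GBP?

GBP 4,477,291.55

USD 5,400,000.00 ÷ 1.1646 = EUR 4,636,785.16
EUR 4,636,785.16 × 10.763 = NOK 49,905,718.68
NOK 49,905,718.68 × 0.089715 = GBP 4,477,291.55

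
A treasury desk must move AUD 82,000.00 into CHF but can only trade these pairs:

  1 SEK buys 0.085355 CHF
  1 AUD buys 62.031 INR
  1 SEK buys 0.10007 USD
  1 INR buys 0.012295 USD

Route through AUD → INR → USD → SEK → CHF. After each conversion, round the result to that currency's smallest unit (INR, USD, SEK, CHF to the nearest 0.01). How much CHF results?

AUD 82,000.00 × 62.031 = INR 5,086,542.00
INR 5,086,542.00 × 0.012295 = USD 62,539.03
USD 62,539.03 ÷ 0.10007 = SEK 624,952.83
SEK 624,952.83 × 0.085355 = CHF 53,342.85

CHF 53,342.85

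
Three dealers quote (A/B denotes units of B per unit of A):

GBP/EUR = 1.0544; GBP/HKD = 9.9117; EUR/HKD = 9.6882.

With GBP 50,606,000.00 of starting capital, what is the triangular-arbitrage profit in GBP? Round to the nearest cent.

Profit: GBP 1,549,769.27

Profitable loop is GBP → EUR → HKD → GBP:
GBP 50,606,000.00 × 1.0544 = EUR 53,358,966.40
EUR 53,358,966.40 × 9.6882 = HKD 516,952,338.28
HKD 516,952,338.28 ÷ 9.9117 = GBP 52,155,769.27
Profit = GBP 52,155,769.27 − GBP 50,606,000.00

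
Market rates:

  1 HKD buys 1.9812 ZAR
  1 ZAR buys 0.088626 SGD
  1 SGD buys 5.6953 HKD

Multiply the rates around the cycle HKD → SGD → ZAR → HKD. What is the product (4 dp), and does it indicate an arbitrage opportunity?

1.0000 (no arbitrage)

Around HKD → SGD → ZAR → HKD: 1 ÷ 5.6953 ÷ 0.088626 ÷ 1.9812 = 0.999986
Product ≈ 1 (deviation 0.001%, within rounding noise).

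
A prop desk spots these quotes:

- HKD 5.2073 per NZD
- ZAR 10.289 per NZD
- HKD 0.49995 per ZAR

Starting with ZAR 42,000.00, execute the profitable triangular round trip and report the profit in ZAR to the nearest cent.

Profitable loop is ZAR → NZD → HKD → ZAR:
ZAR 42,000.00 ÷ 10.289 = NZD 4,082.03
NZD 4,082.03 × 5.2073 = HKD 21,256.35
HKD 21,256.35 ÷ 0.49995 = ZAR 42,516.95
Profit = ZAR 42,516.95 − ZAR 42,000.00

Profit: ZAR 516.95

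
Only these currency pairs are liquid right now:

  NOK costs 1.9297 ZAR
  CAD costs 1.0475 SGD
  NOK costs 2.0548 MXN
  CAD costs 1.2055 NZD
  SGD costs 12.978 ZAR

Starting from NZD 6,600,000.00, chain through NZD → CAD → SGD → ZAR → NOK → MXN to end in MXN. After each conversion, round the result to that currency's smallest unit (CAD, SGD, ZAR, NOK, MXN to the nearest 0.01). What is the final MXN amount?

NZD 6,600,000.00 ÷ 1.2055 = CAD 5,474,906.68
CAD 5,474,906.68 × 1.0475 = SGD 5,734,964.75
SGD 5,734,964.75 × 12.978 = ZAR 74,428,372.53
ZAR 74,428,372.53 ÷ 1.9297 = NOK 38,569,918.91
NOK 38,569,918.91 × 2.0548 = MXN 79,253,469.38

MXN 79,253,469.38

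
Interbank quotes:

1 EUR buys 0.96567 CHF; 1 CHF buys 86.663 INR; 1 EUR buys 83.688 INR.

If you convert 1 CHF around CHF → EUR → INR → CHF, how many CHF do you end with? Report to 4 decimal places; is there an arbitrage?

1.0000 (no arbitrage)

Around CHF → EUR → INR → CHF: 1 ÷ 0.96567 × 83.688 ÷ 86.663 = 1.000002
Product ≈ 1 (deviation 0.000%, within rounding noise).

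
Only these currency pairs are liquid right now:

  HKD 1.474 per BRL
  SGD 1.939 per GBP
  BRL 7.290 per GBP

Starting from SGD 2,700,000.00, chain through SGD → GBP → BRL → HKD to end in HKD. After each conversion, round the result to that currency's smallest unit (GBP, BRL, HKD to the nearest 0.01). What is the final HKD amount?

SGD 2,700,000.00 ÷ 1.939 = GBP 1,392,470.35
GBP 1,392,470.35 × 7.290 = BRL 10,151,108.85
BRL 10,151,108.85 × 1.474 = HKD 14,962,734.44

HKD 14,962,734.44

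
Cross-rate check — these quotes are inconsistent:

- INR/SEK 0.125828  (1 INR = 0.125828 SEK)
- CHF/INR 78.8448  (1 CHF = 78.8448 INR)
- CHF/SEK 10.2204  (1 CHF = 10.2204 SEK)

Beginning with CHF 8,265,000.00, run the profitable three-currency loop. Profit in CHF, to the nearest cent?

Profitable loop is CHF → SEK → INR → CHF:
CHF 8,265,000.00 × 10.2204 = SEK 84,471,606.00
SEK 84,471,606.00 ÷ 0.125828 = INR 671,325,984.68
INR 671,325,984.68 ÷ 78.8448 = CHF 8,514,524.54
Profit = CHF 8,514,524.54 − CHF 8,265,000.00

Profit: CHF 249,524.54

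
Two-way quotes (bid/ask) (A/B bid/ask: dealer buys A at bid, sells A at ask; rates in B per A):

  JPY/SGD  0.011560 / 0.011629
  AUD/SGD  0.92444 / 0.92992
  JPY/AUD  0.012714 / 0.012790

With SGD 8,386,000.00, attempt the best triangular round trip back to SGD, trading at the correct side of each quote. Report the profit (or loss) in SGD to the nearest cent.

Net profit: SGD 89,657.99

Best loop SGD → JPY → AUD → SGD:
SGD 8,386,000.00 ÷ 0.011629 (buy JPY at ask) = JPY 721,128,214
JPY 721,128,214 × 0.012714 (sell JPY at bid) = AUD 9,168,424.11
AUD 9,168,424.11 × 0.92444 (sell AUD at bid) = SGD 8,475,657.99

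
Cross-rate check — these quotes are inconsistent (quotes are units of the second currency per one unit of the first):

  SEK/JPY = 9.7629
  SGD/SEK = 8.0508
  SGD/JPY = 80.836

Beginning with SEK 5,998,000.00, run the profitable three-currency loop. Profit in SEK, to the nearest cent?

Profitable loop is SEK → SGD → JPY → SEK:
SEK 5,998,000.00 ÷ 8.0508 = SGD 745,019.13
SGD 745,019.13 × 80.836 = JPY 60,224,366
JPY 60,224,366 ÷ 9.7629 = SEK 6,168,696.42
Profit = SEK 6,168,696.42 − SEK 5,998,000.00

Profit: SEK 170,696.42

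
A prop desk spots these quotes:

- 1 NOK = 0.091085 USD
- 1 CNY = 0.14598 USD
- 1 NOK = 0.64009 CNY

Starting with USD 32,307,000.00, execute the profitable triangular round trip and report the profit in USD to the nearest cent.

Profitable loop is USD → NOK → CNY → USD:
USD 32,307,000.00 ÷ 0.091085 = NOK 354,690,673.55
NOK 354,690,673.55 × 0.64009 = CNY 227,033,953.23
CNY 227,033,953.23 × 0.14598 = USD 33,142,416.49
Profit = USD 33,142,416.49 − USD 32,307,000.00

Profit: USD 835,416.49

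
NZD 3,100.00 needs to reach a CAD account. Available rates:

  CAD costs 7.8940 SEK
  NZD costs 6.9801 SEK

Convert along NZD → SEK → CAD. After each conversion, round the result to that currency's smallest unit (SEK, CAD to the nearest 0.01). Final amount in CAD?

NZD 3,100.00 × 6.9801 = SEK 21,638.31
SEK 21,638.31 ÷ 7.8940 = CAD 2,741.11

CAD 2,741.11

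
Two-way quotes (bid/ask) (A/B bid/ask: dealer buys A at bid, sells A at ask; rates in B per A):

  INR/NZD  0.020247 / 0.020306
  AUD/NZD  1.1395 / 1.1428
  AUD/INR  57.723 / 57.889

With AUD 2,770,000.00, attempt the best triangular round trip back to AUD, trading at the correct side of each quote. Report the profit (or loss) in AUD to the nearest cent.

Net profit: AUD 62,820.88

Best loop AUD → INR → NZD → AUD:
AUD 2,770,000.00 × 57.723 (sell AUD at bid) = INR 159,892,710.00
INR 159,892,710.00 × 0.020247 (sell INR at bid) = NZD 3,237,347.70
NZD 3,237,347.70 ÷ 1.1428 (buy AUD at ask) = AUD 2,832,820.88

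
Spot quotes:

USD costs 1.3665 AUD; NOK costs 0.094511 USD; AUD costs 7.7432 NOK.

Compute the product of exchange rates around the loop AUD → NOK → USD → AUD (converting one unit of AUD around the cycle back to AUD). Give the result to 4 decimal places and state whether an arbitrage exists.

Around AUD → NOK → USD → AUD: 1 × 7.7432 × 0.094511 × 1.3665 = 1.000029
Product ≈ 1 (deviation 0.003%, within rounding noise).

1.0000 (no arbitrage)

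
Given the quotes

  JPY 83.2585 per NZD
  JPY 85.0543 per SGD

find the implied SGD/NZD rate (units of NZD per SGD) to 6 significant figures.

1 SGD × 85.0543 = 85.0543 JPY
85.0543 JPY ÷ 83.2585 = 1.02157 NZD

SGD/NZD = 1.02157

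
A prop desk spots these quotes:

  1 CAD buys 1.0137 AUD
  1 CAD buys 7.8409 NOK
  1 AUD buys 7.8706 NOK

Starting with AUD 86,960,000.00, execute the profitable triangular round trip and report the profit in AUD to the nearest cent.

Profitable loop is AUD → NOK → CAD → AUD:
AUD 86,960,000.00 × 7.8706 = NOK 684,427,376.00
NOK 684,427,376.00 ÷ 7.8409 = CAD 87,289,389.74
CAD 87,289,389.74 × 1.0137 = AUD 88,485,254.38
Profit = AUD 88,485,254.38 − AUD 86,960,000.00

Profit: AUD 1,525,254.38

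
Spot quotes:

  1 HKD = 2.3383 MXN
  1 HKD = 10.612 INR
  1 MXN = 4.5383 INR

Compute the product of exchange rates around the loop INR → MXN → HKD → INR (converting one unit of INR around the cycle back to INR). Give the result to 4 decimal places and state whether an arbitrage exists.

1.0000 (no arbitrage)

Around INR → MXN → HKD → INR: 1 ÷ 4.5383 ÷ 2.3383 × 10.612 = 1.000009
Product ≈ 1 (deviation 0.001%, within rounding noise).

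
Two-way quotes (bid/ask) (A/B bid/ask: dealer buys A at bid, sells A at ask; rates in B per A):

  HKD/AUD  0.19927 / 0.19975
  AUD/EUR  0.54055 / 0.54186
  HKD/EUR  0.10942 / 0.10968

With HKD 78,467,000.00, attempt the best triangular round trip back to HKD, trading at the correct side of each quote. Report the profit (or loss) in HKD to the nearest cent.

Best loop HKD → EUR → AUD → HKD:
HKD 78,467,000.00 × 0.10942 (sell HKD at bid) = EUR 8,585,859.14
EUR 8,585,859.14 ÷ 0.54186 (buy AUD at ask) = AUD 15,845,161.37
AUD 15,845,161.37 ÷ 0.19975 (buy HKD at ask) = HKD 79,324,963.05

Net profit: HKD 857,963.05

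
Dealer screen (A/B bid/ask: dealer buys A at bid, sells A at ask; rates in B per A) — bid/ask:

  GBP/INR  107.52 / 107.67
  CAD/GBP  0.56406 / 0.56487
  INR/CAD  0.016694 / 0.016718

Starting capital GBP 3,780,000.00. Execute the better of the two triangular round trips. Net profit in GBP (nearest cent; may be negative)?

Best loop GBP → INR → CAD → GBP:
GBP 3,780,000.00 × 107.52 (sell GBP at bid) = INR 406,425,600.00
INR 406,425,600.00 × 0.016694 (sell INR at bid) = CAD 6,784,868.97
CAD 6,784,868.97 × 0.56406 (sell CAD at bid) = GBP 3,827,073.19

Net profit: GBP 47,073.19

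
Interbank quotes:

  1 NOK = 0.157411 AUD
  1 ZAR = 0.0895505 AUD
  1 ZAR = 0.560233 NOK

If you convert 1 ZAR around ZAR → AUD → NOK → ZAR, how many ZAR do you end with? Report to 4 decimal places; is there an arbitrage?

Around ZAR → AUD → NOK → ZAR: 1 × 0.0895505 ÷ 0.157411 ÷ 0.560233 = 1.015463
Product > 1; profitable direction is ZAR → AUD → NOK → ZAR.

1.0155 (arbitrage exists)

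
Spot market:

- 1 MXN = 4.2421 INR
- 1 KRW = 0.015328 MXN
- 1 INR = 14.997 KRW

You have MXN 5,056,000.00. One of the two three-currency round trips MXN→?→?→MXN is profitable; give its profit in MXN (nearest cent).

Profitable loop is MXN → KRW → INR → MXN:
MXN 5,056,000.00 ÷ 0.015328 = KRW 329,853,862
KRW 329,853,862 ÷ 14.997 = INR 21,994,656.41
INR 21,994,656.41 ÷ 4.2421 = MXN 5,184,851.00
Profit = MXN 5,184,851.00 − MXN 5,056,000.00

Profit: MXN 128,851.00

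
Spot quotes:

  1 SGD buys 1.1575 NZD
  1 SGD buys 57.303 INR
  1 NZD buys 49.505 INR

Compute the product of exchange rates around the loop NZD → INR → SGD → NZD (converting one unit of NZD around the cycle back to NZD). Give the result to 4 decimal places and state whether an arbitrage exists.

Around NZD → INR → SGD → NZD: 1 × 49.505 ÷ 57.303 × 1.1575 = 0.999983
Product ≈ 1 (deviation 0.002%, within rounding noise).

1.0000 (no arbitrage)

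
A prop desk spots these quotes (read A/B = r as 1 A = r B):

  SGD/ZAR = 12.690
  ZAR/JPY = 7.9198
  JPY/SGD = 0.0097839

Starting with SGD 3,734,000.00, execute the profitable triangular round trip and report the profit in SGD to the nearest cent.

Profit: SGD 63,401.10

Profitable loop is SGD → JPY → ZAR → SGD:
SGD 3,734,000.00 ÷ 0.0097839 = JPY 381,647,400
JPY 381,647,400 ÷ 7.9198 = ZAR 48,189,019.97
ZAR 48,189,019.97 ÷ 12.690 = SGD 3,797,401.10
Profit = SGD 3,797,401.10 − SGD 3,734,000.00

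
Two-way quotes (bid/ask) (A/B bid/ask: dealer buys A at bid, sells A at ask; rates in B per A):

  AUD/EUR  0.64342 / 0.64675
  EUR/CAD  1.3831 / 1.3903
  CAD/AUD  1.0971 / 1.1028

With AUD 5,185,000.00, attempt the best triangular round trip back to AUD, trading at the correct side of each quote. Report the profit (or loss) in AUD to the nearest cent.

Best loop AUD → CAD → EUR → AUD:
AUD 5,185,000.00 ÷ 1.1028 (buy CAD at ask) = CAD 4,701,668.48
CAD 4,701,668.48 ÷ 1.3903 (buy EUR at ask) = EUR 3,381,765.43
EUR 3,381,765.43 ÷ 0.64675 (buy AUD at ask) = AUD 5,228,860.35

Net profit: AUD 43,860.35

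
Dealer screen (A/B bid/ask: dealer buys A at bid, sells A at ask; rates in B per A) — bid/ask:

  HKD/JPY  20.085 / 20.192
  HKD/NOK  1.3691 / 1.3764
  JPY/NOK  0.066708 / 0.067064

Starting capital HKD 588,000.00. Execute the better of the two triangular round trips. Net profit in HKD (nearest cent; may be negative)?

Best loop HKD → NOK → JPY → HKD:
HKD 588,000.00 × 1.3691 (sell HKD at bid) = NOK 805,030.80
NOK 805,030.80 ÷ 0.067064 (buy JPY at ask) = JPY 12,003,919
JPY 12,003,919 ÷ 20.192 (buy HKD at ask) = HKD 594,488.84

Net profit: HKD 6,488.84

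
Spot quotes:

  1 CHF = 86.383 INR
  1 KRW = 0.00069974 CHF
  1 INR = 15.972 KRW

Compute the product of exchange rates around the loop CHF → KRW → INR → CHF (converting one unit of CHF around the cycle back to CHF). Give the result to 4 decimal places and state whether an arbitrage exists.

1.0358 (arbitrage exists)

Around CHF → KRW → INR → CHF: 1 ÷ 0.00069974 ÷ 15.972 ÷ 86.383 = 1.035800
Product > 1; profitable direction is CHF → KRW → INR → CHF.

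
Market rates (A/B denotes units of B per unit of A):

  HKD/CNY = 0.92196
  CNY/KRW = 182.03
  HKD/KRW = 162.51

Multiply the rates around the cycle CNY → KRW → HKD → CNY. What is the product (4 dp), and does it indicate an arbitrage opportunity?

Around CNY → KRW → HKD → CNY: 1 × 182.03 ÷ 162.51 × 0.92196 = 1.032702
Product > 1; profitable direction is CNY → KRW → HKD → CNY.

1.0327 (arbitrage exists)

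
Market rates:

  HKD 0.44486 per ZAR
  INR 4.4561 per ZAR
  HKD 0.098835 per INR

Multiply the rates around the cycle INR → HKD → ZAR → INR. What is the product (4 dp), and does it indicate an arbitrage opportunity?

Around INR → HKD → ZAR → INR: 1 × 0.098835 ÷ 0.44486 × 4.4561 = 0.990016
Product < 1; profitable direction is INR → ZAR → HKD → INR.

0.9900 (arbitrage exists)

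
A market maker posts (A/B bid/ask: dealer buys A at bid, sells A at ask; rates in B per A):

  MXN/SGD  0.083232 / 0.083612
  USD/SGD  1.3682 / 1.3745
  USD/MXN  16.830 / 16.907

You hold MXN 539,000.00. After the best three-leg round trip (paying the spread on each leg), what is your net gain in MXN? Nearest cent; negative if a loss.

Best loop MXN → SGD → USD → MXN:
MXN 539,000.00 × 0.083232 (sell MXN at bid) = SGD 44,862.05
SGD 44,862.05 ÷ 1.3745 (buy USD at ask) = USD 32,638.81
USD 32,638.81 × 16.830 (sell USD at bid) = MXN 549,311.22

Net profit: MXN 10,311.22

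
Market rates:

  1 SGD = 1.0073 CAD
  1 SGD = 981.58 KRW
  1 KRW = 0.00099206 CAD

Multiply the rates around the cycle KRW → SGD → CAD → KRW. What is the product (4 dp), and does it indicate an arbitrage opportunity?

Around KRW → SGD → CAD → KRW: 1 ÷ 981.58 × 1.0073 ÷ 0.00099206 = 1.034416
Product > 1; profitable direction is KRW → SGD → CAD → KRW.

1.0344 (arbitrage exists)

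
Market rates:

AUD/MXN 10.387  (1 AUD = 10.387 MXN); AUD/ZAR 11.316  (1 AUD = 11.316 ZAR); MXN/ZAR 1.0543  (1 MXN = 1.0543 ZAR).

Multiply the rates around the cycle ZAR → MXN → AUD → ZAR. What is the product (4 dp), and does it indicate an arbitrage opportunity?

Around ZAR → MXN → AUD → ZAR: 1 ÷ 1.0543 ÷ 10.387 × 11.316 = 1.033329
Product > 1; profitable direction is ZAR → MXN → AUD → ZAR.

1.0333 (arbitrage exists)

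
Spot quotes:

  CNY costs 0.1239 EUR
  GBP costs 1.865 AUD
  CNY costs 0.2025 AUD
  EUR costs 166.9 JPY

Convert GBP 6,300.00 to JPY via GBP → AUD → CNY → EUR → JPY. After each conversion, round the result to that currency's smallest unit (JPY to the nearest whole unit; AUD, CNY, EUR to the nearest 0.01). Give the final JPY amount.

GBP 6,300.00 × 1.865 = AUD 11,749.50
AUD 11,749.50 ÷ 0.2025 = CNY 58,022.22
CNY 58,022.22 × 0.1239 = EUR 7,188.95
EUR 7,188.95 × 166.9 = JPY 1,199,836

JPY 1,199,836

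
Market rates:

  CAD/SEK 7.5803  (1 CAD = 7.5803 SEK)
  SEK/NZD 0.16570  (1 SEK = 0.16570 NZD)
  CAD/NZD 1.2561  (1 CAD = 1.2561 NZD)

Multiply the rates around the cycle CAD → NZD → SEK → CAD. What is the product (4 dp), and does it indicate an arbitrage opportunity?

1.0000 (no arbitrage)

Around CAD → NZD → SEK → CAD: 1 × 1.2561 ÷ 0.16570 ÷ 7.5803 = 1.000035
Product ≈ 1 (deviation 0.004%, within rounding noise).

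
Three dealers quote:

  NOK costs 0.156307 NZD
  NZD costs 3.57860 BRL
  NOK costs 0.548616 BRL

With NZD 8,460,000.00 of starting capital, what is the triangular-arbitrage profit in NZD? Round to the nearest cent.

Profit: NZD 165,682.71

Profitable loop is NZD → BRL → NOK → NZD:
NZD 8,460,000.00 × 3.57860 = BRL 30,274,956.00
BRL 30,274,956.00 ÷ 0.548616 = NOK 55,184,238.16
NOK 55,184,238.16 × 0.156307 = NZD 8,625,682.71
Profit = NZD 8,625,682.71 − NZD 8,460,000.00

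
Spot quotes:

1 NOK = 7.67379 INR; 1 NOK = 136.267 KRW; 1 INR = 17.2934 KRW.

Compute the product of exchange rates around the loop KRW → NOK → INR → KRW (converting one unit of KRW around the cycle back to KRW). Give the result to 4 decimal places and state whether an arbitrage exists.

0.9739 (arbitrage exists)

Around KRW → NOK → INR → KRW: 1 ÷ 136.267 × 7.67379 × 17.2934 = 0.973867
Product < 1; profitable direction is KRW → INR → NOK → KRW.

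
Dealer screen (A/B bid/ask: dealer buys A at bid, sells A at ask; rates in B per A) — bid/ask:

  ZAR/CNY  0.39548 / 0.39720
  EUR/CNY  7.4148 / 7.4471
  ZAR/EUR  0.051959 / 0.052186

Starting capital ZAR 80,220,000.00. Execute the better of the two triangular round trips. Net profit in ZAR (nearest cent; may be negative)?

Best loop ZAR → CNY → EUR → ZAR:
ZAR 80,220,000.00 × 0.39548 (sell ZAR at bid) = CNY 31,725,405.60
CNY 31,725,405.60 ÷ 7.4471 (buy EUR at ask) = EUR 4,260,102.00
EUR 4,260,102.00 ÷ 0.052186 (buy ZAR at ask) = ZAR 81,633,043.33

Net profit: ZAR 1,413,043.33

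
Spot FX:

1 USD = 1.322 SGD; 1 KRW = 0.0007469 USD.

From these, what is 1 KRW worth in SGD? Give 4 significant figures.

KRW/SGD = 0.0009874

1 KRW × 0.0007469 = 0.0007469 USD
0.0007469 USD × 1.322 = 0.000987402 SGD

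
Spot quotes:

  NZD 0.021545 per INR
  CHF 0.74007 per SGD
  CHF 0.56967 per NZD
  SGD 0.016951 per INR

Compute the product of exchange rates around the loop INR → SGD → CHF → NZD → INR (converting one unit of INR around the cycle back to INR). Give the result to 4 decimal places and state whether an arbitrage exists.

1.0221 (arbitrage exists)

Around INR → SGD → CHF → NZD → INR: 1 × 0.016951 × 0.74007 ÷ 0.56967 ÷ 0.021545 = 1.022112
Product > 1; profitable direction is INR → SGD → CHF → NZD → INR.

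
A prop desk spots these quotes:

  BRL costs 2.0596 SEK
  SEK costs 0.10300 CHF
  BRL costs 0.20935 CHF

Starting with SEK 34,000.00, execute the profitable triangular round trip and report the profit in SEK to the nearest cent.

Profitable loop is SEK → CHF → BRL → SEK:
SEK 34,000.00 × 0.10300 = CHF 3,502.00
CHF 3,502.00 ÷ 0.20935 = BRL 16,727.97
BRL 16,727.97 × 2.0596 = SEK 34,452.92
Profit = SEK 34,452.92 − SEK 34,000.00

Profit: SEK 452.92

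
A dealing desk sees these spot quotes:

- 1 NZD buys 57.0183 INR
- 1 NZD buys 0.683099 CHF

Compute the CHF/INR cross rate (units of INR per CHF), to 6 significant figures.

1 CHF ÷ 0.683099 = 1.46392 NZD
1.46392 NZD × 57.0183 = 83.47 INR

CHF/INR = 83.4700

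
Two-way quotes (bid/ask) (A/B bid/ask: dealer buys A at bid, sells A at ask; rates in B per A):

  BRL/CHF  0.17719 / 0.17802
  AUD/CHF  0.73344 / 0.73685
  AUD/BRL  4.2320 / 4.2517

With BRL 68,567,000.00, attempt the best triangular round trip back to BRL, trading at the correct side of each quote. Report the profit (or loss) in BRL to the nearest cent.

Best loop BRL → CHF → AUD → BRL:
BRL 68,567,000.00 × 0.17719 (sell BRL at bid) = CHF 12,149,386.73
CHF 12,149,386.73 ÷ 0.73685 (buy AUD at ask) = AUD 16,488,276.76
AUD 16,488,276.76 × 4.2320 (sell AUD at bid) = BRL 69,778,387.24

Net profit: BRL 1,211,387.24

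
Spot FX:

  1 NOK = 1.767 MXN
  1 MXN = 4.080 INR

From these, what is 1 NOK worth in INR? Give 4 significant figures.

NOK/INR = 7.209

1 NOK × 1.767 = 1.767 MXN
1.767 MXN × 4.080 = 7.20936 INR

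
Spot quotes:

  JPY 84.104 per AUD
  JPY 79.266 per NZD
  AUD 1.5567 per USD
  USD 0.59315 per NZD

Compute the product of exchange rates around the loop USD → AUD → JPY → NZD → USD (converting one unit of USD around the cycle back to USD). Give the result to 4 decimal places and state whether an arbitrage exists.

Around USD → AUD → JPY → NZD → USD: 1 × 1.5567 × 84.104 ÷ 79.266 × 0.59315 = 0.979714
Product < 1; profitable direction is USD → NZD → JPY → AUD → USD.

0.9797 (arbitrage exists)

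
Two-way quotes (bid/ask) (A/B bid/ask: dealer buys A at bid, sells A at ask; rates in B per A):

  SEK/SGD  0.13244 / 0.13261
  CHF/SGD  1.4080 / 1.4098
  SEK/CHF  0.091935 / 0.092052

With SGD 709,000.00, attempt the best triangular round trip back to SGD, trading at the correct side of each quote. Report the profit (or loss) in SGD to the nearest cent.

Best loop SGD → CHF → SEK → SGD:
SGD 709,000.00 ÷ 1.4098 (buy CHF at ask) = CHF 502,908.21
CHF 502,908.21 ÷ 0.092052 (buy SEK at ask) = SEK 5,463,305.67
SEK 5,463,305.67 × 0.13244 (sell SEK at bid) = SGD 723,560.20

Net profit: SGD 14,560.20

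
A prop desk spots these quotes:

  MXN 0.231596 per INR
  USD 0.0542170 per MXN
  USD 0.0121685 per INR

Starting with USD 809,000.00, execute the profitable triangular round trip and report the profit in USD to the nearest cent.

Profitable loop is USD → INR → MXN → USD:
USD 809,000.00 ÷ 0.0121685 = INR 66,483,132.68
INR 66,483,132.68 × 0.231596 = MXN 15,397,227.60
MXN 15,397,227.60 × 0.0542170 = USD 834,791.49
Profit = USD 834,791.49 − USD 809,000.00

Profit: USD 25,791.49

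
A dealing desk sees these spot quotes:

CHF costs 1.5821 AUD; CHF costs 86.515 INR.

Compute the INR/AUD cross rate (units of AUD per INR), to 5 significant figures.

INR/AUD = 0.018287

1 INR ÷ 86.515 = 0.0115587 CHF
0.0115587 CHF × 1.5821 = 0.018287 AUD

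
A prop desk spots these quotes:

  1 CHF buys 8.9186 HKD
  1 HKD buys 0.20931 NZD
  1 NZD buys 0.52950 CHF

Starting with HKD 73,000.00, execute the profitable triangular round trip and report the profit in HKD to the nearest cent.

Profitable loop is HKD → CHF → NZD → HKD:
HKD 73,000.00 ÷ 8.9186 = CHF 8,185.14
CHF 8,185.14 ÷ 0.52950 = NZD 15,458.25
NZD 15,458.25 ÷ 0.20931 = HKD 73,853.36
Profit = HKD 73,853.36 − HKD 73,000.00

Profit: HKD 853.36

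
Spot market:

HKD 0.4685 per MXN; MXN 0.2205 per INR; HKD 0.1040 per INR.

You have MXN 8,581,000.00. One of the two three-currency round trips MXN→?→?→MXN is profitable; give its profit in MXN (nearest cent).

Profitable loop is MXN → INR → HKD → MXN:
MXN 8,581,000.00 ÷ 0.2205 = INR 38,916,099.77
INR 38,916,099.77 × 0.1040 = HKD 4,047,274.38
HKD 4,047,274.38 ÷ 0.4685 = MXN 8,638,792.69
Profit = MXN 8,638,792.69 − MXN 8,581,000.00

Profit: MXN 57,792.69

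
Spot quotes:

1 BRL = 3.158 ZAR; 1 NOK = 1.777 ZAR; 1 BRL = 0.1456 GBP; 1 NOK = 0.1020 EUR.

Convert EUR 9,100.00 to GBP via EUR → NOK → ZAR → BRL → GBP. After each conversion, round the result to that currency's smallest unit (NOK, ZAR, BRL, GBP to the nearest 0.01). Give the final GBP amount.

EUR 9,100.00 ÷ 0.1020 = NOK 89,215.69
NOK 89,215.69 × 1.777 = ZAR 158,536.28
ZAR 158,536.28 ÷ 3.158 = BRL 50,201.48
BRL 50,201.48 × 0.1456 = GBP 7,309.34

GBP 7,309.34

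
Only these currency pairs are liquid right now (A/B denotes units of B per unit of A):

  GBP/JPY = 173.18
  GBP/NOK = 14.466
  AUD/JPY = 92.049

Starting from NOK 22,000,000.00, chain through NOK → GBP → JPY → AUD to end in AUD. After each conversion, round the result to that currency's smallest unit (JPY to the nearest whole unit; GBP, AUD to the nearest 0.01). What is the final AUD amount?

NOK 22,000,000.00 ÷ 14.466 = GBP 1,520,807.41
GBP 1,520,807.41 × 173.18 = JPY 263,373,427
JPY 263,373,427 ÷ 92.049 = AUD 2,861,230.72

AUD 2,861,230.72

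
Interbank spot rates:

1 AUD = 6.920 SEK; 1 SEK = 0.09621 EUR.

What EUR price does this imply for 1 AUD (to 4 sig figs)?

AUD/EUR = 0.6658

1 AUD × 6.920 = 6.92 SEK
6.92 SEK × 0.09621 = 0.665773 EUR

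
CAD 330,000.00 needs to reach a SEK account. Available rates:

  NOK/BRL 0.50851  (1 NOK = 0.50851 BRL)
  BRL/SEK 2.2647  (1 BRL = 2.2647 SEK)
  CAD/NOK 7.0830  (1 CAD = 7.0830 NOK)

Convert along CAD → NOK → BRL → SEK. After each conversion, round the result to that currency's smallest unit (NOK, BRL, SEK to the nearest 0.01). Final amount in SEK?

CAD 330,000.00 × 7.0830 = NOK 2,337,390.00
NOK 2,337,390.00 × 0.50851 = BRL 1,188,586.19
BRL 1,188,586.19 × 2.2647 = SEK 2,691,791.14

SEK 2,691,791.14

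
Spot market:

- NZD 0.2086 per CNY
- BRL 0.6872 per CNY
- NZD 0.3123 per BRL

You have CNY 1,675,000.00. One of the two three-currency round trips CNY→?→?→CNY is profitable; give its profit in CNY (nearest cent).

Profit: CNY 48,279.19

Profitable loop is CNY → BRL → NZD → CNY:
CNY 1,675,000.00 × 0.6872 = BRL 1,151,060.00
BRL 1,151,060.00 × 0.3123 = NZD 359,476.04
NZD 359,476.04 ÷ 0.2086 = CNY 1,723,279.19
Profit = CNY 1,723,279.19 − CNY 1,675,000.00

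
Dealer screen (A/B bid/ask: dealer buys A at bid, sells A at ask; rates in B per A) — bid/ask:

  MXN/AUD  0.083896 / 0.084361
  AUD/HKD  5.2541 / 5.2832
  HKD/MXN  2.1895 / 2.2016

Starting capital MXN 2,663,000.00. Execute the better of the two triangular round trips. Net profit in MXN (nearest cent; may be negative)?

Net profit: MXN 50,900.86

Best loop MXN → HKD → AUD → MXN:
MXN 2,663,000.00 ÷ 2.2016 (buy HKD at ask) = HKD 1,209,574.85
HKD 1,209,574.85 ÷ 5.2832 (buy AUD at ask) = AUD 228,947.39
AUD 228,947.39 ÷ 0.084361 (buy MXN at ask) = MXN 2,713,900.86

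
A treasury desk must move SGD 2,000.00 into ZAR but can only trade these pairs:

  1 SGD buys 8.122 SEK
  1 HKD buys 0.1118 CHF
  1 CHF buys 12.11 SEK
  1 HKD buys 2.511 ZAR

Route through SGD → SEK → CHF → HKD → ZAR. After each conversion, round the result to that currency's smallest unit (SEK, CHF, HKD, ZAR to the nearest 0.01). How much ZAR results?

ZAR 30,126.83

SGD 2,000.00 × 8.122 = SEK 16,244.00
SEK 16,244.00 ÷ 12.11 = CHF 1,341.37
CHF 1,341.37 ÷ 0.1118 = HKD 11,997.94
HKD 11,997.94 × 2.511 = ZAR 30,126.83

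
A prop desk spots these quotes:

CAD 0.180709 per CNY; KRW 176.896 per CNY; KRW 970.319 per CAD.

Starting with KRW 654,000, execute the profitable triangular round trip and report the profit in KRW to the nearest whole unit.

Profitable loop is KRW → CAD → CNY → KRW:
KRW 654,000 ÷ 970.319 = CAD 674.01
CAD 674.01 ÷ 0.180709 = CNY 3,729.78
CNY 3,729.78 × 176.896 = KRW 659,783
Profit = KRW 659,783 − KRW 654,000

Profit: KRW 5,783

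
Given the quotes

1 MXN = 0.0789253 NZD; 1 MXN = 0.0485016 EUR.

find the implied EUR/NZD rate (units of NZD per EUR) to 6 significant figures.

1 EUR ÷ 0.0485016 = 20.6179 MXN
20.6179 MXN × 0.0789253 = 1.62727 NZD

EUR/NZD = 1.62727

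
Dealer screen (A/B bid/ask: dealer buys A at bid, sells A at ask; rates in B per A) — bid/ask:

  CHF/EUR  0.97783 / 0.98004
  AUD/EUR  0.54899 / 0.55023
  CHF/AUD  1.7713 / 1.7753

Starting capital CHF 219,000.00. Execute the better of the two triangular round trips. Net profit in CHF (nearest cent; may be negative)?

Best loop CHF → EUR → AUD → CHF:
CHF 219,000.00 × 0.97783 (sell CHF at bid) = EUR 214,144.77
EUR 214,144.77 ÷ 0.55023 (buy AUD at ask) = AUD 389,191.37
AUD 389,191.37 ÷ 1.7753 (buy CHF at ask) = CHF 219,225.69

Net profit: CHF 225.69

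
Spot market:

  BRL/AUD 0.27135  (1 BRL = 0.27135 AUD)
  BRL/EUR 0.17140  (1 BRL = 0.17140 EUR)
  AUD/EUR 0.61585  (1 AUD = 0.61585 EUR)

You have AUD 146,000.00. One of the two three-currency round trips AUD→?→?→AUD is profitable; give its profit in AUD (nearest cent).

Profit: AUD 3,747.27

Profitable loop is AUD → BRL → EUR → AUD:
AUD 146,000.00 ÷ 0.27135 = BRL 538,050.49
BRL 538,050.49 × 0.17140 = EUR 92,221.85
EUR 92,221.85 ÷ 0.61585 = AUD 149,747.27
Profit = AUD 149,747.27 − AUD 146,000.00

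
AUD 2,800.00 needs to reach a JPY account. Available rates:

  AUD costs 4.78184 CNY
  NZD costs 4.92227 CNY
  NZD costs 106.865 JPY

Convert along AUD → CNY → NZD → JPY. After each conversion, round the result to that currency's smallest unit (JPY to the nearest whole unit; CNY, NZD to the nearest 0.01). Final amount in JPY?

JPY 290,686

AUD 2,800.00 × 4.78184 = CNY 13,389.15
CNY 13,389.15 ÷ 4.92227 = NZD 2,720.12
NZD 2,720.12 × 106.865 = JPY 290,686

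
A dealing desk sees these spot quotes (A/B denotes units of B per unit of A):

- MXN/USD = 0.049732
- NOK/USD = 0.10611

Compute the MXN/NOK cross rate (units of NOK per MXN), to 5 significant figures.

1 MXN × 0.049732 = 0.049732 USD
0.049732 USD ÷ 0.10611 = 0.468683 NOK

MXN/NOK = 0.46868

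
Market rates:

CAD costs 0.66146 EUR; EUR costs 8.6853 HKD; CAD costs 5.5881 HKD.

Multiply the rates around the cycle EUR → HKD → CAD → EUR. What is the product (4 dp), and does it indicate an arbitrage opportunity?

Around EUR → HKD → CAD → EUR: 1 × 8.6853 ÷ 5.5881 × 0.66146 = 1.028074
Product > 1; profitable direction is EUR → HKD → CAD → EUR.

1.0281 (arbitrage exists)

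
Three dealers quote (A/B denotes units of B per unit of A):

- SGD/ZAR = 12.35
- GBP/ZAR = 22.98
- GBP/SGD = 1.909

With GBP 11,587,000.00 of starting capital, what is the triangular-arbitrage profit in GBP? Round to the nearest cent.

Profitable loop is GBP → SGD → ZAR → GBP:
GBP 11,587,000.00 × 1.909 = SGD 22,119,583.00
SGD 22,119,583.00 × 12.35 = ZAR 273,176,850.05
ZAR 273,176,850.05 ÷ 22.98 = GBP 11,887,591.39
Profit = GBP 11,887,591.39 − GBP 11,587,000.00

Profit: GBP 300,591.39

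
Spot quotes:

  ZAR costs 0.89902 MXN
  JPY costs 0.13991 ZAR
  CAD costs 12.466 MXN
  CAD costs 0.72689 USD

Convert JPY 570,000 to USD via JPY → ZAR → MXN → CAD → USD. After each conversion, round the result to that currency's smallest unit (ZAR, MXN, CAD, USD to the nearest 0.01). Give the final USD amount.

JPY 570,000 × 0.13991 = ZAR 79,748.70
ZAR 79,748.70 × 0.89902 = MXN 71,695.68
MXN 71,695.68 ÷ 12.466 = CAD 5,751.30
CAD 5,751.30 × 0.72689 = USD 4,180.56

USD 4,180.56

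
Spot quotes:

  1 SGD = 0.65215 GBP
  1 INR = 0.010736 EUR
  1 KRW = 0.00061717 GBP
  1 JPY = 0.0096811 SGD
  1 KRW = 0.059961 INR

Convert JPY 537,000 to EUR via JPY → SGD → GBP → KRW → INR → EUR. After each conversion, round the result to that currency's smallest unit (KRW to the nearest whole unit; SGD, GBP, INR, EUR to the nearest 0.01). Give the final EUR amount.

JPY 537,000 × 0.0096811 = SGD 5,198.75
SGD 5,198.75 × 0.65215 = GBP 3,390.36
GBP 3,390.36 ÷ 0.00061717 = KRW 5,493,397
KRW 5,493,397 × 0.059961 = INR 329,389.58
INR 329,389.58 × 0.010736 = EUR 3,536.33

EUR 3,536.33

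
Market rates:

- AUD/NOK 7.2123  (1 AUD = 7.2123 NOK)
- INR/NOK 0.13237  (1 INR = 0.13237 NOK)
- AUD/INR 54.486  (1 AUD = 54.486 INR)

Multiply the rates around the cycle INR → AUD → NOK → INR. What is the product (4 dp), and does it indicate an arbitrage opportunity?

1.0000 (no arbitrage)

Around INR → AUD → NOK → INR: 1 ÷ 54.486 × 7.2123 ÷ 0.13237 = 0.999998
Product ≈ 1 (deviation 0.000%, within rounding noise).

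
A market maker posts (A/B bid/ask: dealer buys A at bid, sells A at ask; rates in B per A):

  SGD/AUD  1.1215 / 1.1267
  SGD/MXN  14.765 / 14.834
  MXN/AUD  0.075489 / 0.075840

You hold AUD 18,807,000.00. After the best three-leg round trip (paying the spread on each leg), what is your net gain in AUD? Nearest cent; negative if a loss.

Best loop AUD → MXN → SGD → AUD:
AUD 18,807,000.00 ÷ 0.075840 (buy MXN at ask) = MXN 247,982,594.94
MXN 247,982,594.94 ÷ 14.834 (buy SGD at ask) = SGD 16,717,176.41
SGD 16,717,176.41 × 1.1215 (sell SGD at bid) = AUD 18,748,313.35

Net result: AUD -58,686.65 (no profitable arbitrage after spreads)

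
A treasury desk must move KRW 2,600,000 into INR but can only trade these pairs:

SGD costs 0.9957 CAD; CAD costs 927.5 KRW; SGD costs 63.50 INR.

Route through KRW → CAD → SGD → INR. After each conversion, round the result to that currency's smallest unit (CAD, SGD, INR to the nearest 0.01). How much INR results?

INR 178,774.09

KRW 2,600,000 ÷ 927.5 = CAD 2,803.23
CAD 2,803.23 ÷ 0.9957 = SGD 2,815.34
SGD 2,815.34 × 63.50 = INR 178,774.09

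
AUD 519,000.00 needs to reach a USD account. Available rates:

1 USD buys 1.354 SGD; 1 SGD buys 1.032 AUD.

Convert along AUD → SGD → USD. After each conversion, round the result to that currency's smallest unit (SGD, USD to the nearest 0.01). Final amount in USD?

AUD 519,000.00 ÷ 1.032 = SGD 502,906.98
SGD 502,906.98 ÷ 1.354 = USD 371,423.18

USD 371,423.18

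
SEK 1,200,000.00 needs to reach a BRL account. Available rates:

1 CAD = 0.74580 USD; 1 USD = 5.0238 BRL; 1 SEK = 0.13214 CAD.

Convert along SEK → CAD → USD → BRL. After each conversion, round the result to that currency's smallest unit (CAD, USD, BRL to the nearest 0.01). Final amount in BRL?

SEK 1,200,000.00 × 0.13214 = CAD 158,568.00
CAD 158,568.00 × 0.74580 = USD 118,260.01
USD 118,260.01 × 5.0238 = BRL 594,114.64

BRL 594,114.64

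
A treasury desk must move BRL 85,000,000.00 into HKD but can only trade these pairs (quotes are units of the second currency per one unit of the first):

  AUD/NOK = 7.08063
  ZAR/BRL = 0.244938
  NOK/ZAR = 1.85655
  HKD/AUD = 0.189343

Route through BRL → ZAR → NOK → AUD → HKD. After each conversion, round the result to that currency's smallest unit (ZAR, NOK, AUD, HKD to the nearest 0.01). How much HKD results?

BRL 85,000,000.00 ÷ 0.244938 = ZAR 347,026,594.49
ZAR 347,026,594.49 ÷ 1.85655 = NOK 186,920,144.62
NOK 186,920,144.62 ÷ 7.08063 = AUD 26,398,801.32
AUD 26,398,801.32 ÷ 0.189343 = HKD 139,423,170.23

HKD 139,423,170.23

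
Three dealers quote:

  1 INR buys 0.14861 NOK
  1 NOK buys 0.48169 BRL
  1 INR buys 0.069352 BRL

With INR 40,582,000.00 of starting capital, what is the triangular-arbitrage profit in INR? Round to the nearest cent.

Profitable loop is INR → NOK → BRL → INR:
INR 40,582,000.00 × 0.14861 = NOK 6,030,891.02
NOK 6,030,891.02 × 0.48169 = BRL 2,905,019.90
BRL 2,905,019.90 ÷ 0.069352 = INR 41,888,047.86
Profit = INR 41,888,047.86 − INR 40,582,000.00

Profit: INR 1,306,047.86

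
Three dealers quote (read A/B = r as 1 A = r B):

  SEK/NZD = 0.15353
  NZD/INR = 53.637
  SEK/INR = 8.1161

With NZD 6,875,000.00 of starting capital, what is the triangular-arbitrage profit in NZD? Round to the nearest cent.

Profit: NZD 100,623.66

Profitable loop is NZD → INR → SEK → NZD:
NZD 6,875,000.00 × 53.637 = INR 368,754,375.00
INR 368,754,375.00 ÷ 8.1161 = SEK 45,434,922.56
SEK 45,434,922.56 × 0.15353 = NZD 6,975,623.66
Profit = NZD 6,975,623.66 − NZD 6,875,000.00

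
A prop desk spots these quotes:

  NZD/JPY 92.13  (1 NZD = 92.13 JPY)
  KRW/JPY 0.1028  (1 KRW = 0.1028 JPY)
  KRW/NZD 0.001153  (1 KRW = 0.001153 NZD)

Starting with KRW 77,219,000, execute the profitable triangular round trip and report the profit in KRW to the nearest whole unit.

Profitable loop is KRW → NZD → JPY → KRW:
KRW 77,219,000 × 0.001153 = NZD 89,033.51
NZD 89,033.51 × 92.13 = JPY 8,202,657
JPY 8,202,657 ÷ 0.1028 = KRW 79,792,383
Profit = KRW 79,792,383 − KRW 77,219,000

Profit: KRW 2,573,383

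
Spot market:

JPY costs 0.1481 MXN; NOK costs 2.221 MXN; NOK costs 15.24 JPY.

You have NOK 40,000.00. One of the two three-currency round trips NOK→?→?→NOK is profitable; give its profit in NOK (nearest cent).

Profitable loop is NOK → JPY → MXN → NOK:
NOK 40,000.00 × 15.24 = JPY 609,600
JPY 609,600 × 0.1481 = MXN 90,281.76
MXN 90,281.76 ÷ 2.221 = NOK 40,649.15
Profit = NOK 40,649.15 − NOK 40,000.00

Profit: NOK 649.15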